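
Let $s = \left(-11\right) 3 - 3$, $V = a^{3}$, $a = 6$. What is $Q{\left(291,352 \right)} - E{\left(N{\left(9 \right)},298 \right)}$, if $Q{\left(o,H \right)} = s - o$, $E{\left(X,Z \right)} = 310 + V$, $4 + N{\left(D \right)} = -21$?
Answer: $-853$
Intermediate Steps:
$N{\left(D \right)} = -25$ ($N{\left(D \right)} = -4 - 21 = -25$)
$V = 216$ ($V = 6^{3} = 216$)
$E{\left(X,Z \right)} = 526$ ($E{\left(X,Z \right)} = 310 + 216 = 526$)
$s = -36$ ($s = -33 - 3 = -36$)
$Q{\left(o,H \right)} = -36 - o$
$Q{\left(291,352 \right)} - E{\left(N{\left(9 \right)},298 \right)} = \left(-36 - 291\right) - 526 = -327 - 526 = -853$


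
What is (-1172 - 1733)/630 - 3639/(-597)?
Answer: 5317/3582 ≈ 1.4844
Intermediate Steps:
(-1172 - 1733)/630 - 3639/(-597) = -2905*1/630 - 3639*(-1/597) = -83/18 + 1213/199 = 5317/3582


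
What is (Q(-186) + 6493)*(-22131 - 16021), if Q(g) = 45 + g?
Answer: -242341504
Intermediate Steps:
(Q(-186) + 6493)*(-22131 - 16021) = ((45 - 186) + 6493)*(-22131 - 16021) = (-141 + 6493)*(-38152) = 6352*(-38152) = -242341504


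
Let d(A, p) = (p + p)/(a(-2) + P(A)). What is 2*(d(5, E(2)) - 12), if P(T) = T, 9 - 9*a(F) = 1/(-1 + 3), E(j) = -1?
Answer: -2640/107 ≈ -24.673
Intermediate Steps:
a(F) = 17/18 (a(F) = 1 - 1/(9*(-1 + 3)) = 1 - ⅑/2 = 1 - ⅑*½ = 1 - 1/18 = 17/18)
d(A, p) = 2*p/(17/18 + A) (d(A, p) = (p + p)/(17/18 + A) = (2*p)/(17/18 + A) = 2*p/(17/18 + A))
2*(d(5, E(2)) - 12) = 2*(36*(-1)/(17 + 18*5) - 12) = 2*(36*(-1)/(17 + 90) - 12) = 2*(36*(-1)/107 - 12) = 2*(36*(-1)*(1/107) - 12) = 2*(-36/107 - 12) = 2*(-1320/107) = -2640/107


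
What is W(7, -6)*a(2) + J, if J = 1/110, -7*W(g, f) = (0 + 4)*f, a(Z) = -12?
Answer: -31673/770 ≈ -41.134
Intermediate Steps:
W(g, f) = -4*f/7 (W(g, f) = -(0 + 4)*f/7 = -4*f/7)
J = 1/110 ≈ 0.0090909
W(7, -6)*a(2) + J = -4/7*(-6)*(-12) + 1/110 = (24/7)*(-12) + 1/110 = -288/7 + 1/110 = -31673/770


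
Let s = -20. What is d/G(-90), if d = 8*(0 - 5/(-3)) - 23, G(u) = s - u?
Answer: -29/210 ≈ -0.13810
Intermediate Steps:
G(u) = -20 - u
d = -29/3 (d = 8*(0 - 5*(-1)/3) - 23 = 8*(0 - 1*(-5/3)) - 23 = 8*(0 + 5/3) - 23 = 8*(5/3) - 23 = 40/3 - 23 = -29/3 ≈ -9.6667)
d/G(-90) = -29/(3*(-20 - 1*(-90))) = -29/(3*(-20 + 90)) = -29/3/70 = -29/3*1/70 = -29/210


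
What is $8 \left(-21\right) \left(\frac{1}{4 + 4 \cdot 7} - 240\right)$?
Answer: $\frac{161259}{4} \approx 40315.0$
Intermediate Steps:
$8 \left(-21\right) \left(\frac{1}{4 + 4 \cdot 7} - 240\right) = - 168 \left(\frac{1}{4 + 28} - 240\right) = - 168 \left(\frac{1}{32} - 240\right) = \left(-168\right) \left(- \frac{7679}{32}\right) = \frac{161259}{4}$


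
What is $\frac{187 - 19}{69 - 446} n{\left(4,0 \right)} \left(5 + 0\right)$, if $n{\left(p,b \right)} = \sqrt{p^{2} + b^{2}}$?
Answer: $- \frac{3360}{377} \approx -8.9125$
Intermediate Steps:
$n{\left(p,b \right)} = \sqrt{b^{2} + p^{2}}$
$\frac{187 - 19}{69 - 446} n{\left(4,0 \right)} \left(5 + 0\right) = \frac{187 - 19}{69 - 446} \sqrt{0^{2} + 4^{2}} \left(5 + 0\right) = \frac{168}{-377} \sqrt{0 + 16} \cdot 5 = 168 \left(- \frac{1}{377}\right) \sqrt{16} \cdot 5 = - \frac{168 \cdot 4 \cdot 5}{377} = \left(- \frac{168}{377}\right) 20 = - \frac{3360}{377}$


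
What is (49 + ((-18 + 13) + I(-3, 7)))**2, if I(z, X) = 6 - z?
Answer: 2809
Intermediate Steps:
(49 + ((-18 + 13) + I(-3, 7)))**2 = (49 + ((-18 + 13) + (6 - 1*(-3))))**2 = (49 + (-5 + (6 + 3)))**2 = (49 + (-5 + 9))**2 = (49 + 4)**2 = 53**2 = 2809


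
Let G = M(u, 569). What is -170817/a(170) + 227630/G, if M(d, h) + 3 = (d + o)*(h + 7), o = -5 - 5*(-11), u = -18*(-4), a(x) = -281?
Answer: 12067103803/19745589 ≈ 611.13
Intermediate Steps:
u = 72
o = 50 (o = -5 + 55 = 50)
M(d, h) = -3 + (7 + h)*(50 + d) (M(d, h) = -3 + (d + 50)*(h + 7) = -3 + (50 + d)*(7 + h) = -3 + (7 + h)*(50 + d))
G = 70269 (G = 347 + 7*72 + 50*569 + 72*569 = 347 + 504 + 28450 + 40968 = 70269)
-170817/a(170) + 227630/G = -170817/(-281) + 227630/70269 = -170817*(-1/281) + 227630*(1/70269) = 170817/281 + 227630/70269 = 12067103803/19745589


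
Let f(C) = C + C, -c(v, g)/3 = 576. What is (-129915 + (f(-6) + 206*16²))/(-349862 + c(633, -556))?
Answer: 77191/351590 ≈ 0.21955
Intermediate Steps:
c(v, g) = -1728 (c(v, g) = -3*576 = -1728)
f(C) = 2*C
(-129915 + (f(-6) + 206*16²))/(-349862 + c(633, -556)) = (-129915 + (2*(-6) + 206*16²))/(-349862 - 1728) = (-129915 + (-12 + 206*256))/(-351590) = (-129915 + (-12 + 52736))*(-1/351590) = (-129915 + 52724)*(-1/351590) = -77191*(-1/351590) = 77191/351590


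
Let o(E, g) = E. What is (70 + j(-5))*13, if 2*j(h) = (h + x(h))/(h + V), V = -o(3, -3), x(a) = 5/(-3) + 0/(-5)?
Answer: 10985/12 ≈ 915.42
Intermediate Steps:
x(a) = -5/3 (x(a) = 5*(-1/3) + 0*(-1/5) = -5/3 + 0 = -5/3)
V = -3 (V = -1*3 = -3)
j(h) = (-5/3 + h)/(2*(-3 + h)) (j(h) = ((h - 5/3)/(h - 3))/2 = ((-5/3 + h)/(-3 + h))/2 = (-5/3 + h)/(2*(-3 + h)))
(70 + j(-5))*13 = (70 + (-5 + 3*(-5))/(6*(-3 - 5)))*13 = (70 + (1/6)*(-5 - 15)/(-8))*13 = (70 + (1/6)*(-1/8)*(-20))*13 = (70 + 5/12)*13 = (845/12)*13 = 10985/12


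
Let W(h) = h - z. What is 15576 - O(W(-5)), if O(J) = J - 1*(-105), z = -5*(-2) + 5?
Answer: 15491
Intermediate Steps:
z = 15 (z = 10 + 5 = 15)
W(h) = -15 + h (W(h) = h - 1*15 = h - 15 = -15 + h)
O(J) = 105 + J (O(J) = J + 105 = 105 + J)
15576 - O(W(-5)) = 15576 - (105 + (-15 - 5)) = 15576 - (105 - 20) = 15576 - 1*85 = 15576 - 85 = 15491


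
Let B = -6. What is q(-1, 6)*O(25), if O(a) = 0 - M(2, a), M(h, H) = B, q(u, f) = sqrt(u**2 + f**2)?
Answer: 6*sqrt(37) ≈ 36.497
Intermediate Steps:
q(u, f) = sqrt(f**2 + u**2)
M(h, H) = -6
O(a) = 6 (O(a) = 0 - 1*(-6) = 0 + 6 = 6)
q(-1, 6)*O(25) = sqrt(6**2 + (-1)**2)*6 = sqrt(36 + 1)*6 = sqrt(37)*6 = 6*sqrt(37)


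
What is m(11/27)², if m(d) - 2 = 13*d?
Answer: 38809/729 ≈ 53.236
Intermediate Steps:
m(d) = 2 + 13*d
m(11/27)² = (2 + 13*(11/27))² = (2 + 143/27)² = (197/27)² = 38809/729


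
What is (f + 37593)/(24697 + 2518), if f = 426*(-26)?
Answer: 26517/27215 ≈ 0.97435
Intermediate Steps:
f = -11076
(f + 37593)/(24697 + 2518) = (-11076 + 37593)/(24697 + 2518) = 26517/27215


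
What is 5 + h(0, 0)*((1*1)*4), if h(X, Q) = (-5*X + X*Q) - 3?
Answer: -7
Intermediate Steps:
h(X, Q) = -3 - 5*X + Q*X (h(X, Q) = (-5*X + Q*X) - 3 = -3 - 5*X + Q*X)
5 + h(0, 0)*((1*1)*4) = 5 + (-3 - 5*0 + 0*0)*((1*1)*4) = 5 + (-3 + 0 + 0)*(1*4) = 5 - 3*4 = 5 - 12 = -7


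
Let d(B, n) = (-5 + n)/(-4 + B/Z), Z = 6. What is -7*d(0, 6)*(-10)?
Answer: -35/2 ≈ -17.500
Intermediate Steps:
d(B, n) = (-5 + n)/(-4 + B/6)
-7*d(0, 6)*(-10) = -7*6*(-5 + 6)/(-24 + 0)*(-10) = -7*6*1/(-24)*(-10) = -7*6*(-1/24)*1*(-10) = -(-7)*(-10)/4 = -7*5/2 = -35/2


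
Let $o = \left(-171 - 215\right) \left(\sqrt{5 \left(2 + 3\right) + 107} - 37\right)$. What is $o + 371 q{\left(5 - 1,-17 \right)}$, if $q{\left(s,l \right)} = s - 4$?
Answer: $14282 - 772 \sqrt{33} \approx 9847.2$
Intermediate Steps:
$q{\left(s,l \right)} = -4 + s$
$o = 14282 - 772 \sqrt{33}$ ($o = - 386 \left(\sqrt{5 \cdot 5 + 107} - 37\right) = - 386 \left(\sqrt{25 + 107} - 37\right) = - 386 \left(\sqrt{132} - 37\right) = - 386 \left(2 \sqrt{33} - 37\right) = - 386 \left(-37 + 2 \sqrt{33}\right) = 14282 - 772 \sqrt{33} \approx 9847.2$)
$o + 371 q{\left(5 - 1,-17 \right)} = \left(14282 - 772 \sqrt{33}\right) + 371 \left(-4 + \left(5 - 1\right)\right) = \left(14282 - 772 \sqrt{33}\right) + 371 \left(-4 + 4\right) = \left(14282 - 772 \sqrt{33}\right) + 371 \cdot 0 = \left(14282 - 772 \sqrt{33}\right) + 0 = 14282 - 772 \sqrt{33}$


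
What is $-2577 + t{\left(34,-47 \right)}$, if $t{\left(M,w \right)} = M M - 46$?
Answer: $-1467$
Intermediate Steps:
$t{\left(M,w \right)} = -46 + M^{2}$ ($t{\left(M,w \right)} = M^{2} - 46 = -46 + M^{2}$)
$-2577 + t{\left(34,-47 \right)} = -2577 - \left(46 - 34^{2}\right) = -2577 + \left(-46 + 1156\right) = -2577 + 1110 = -1467$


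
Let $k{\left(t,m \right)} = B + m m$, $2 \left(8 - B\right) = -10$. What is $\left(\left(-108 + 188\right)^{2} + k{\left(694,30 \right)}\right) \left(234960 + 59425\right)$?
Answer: $2152837505$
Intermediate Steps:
$B = 13$ ($B = 8 - -5 = 8 + 5 = 13$)
$k{\left(t,m \right)} = 13 + m^{2}$ ($k{\left(t,m \right)} = 13 + m m = 13 + m^{2}$)
$\left(\left(-108 + 188\right)^{2} + k{\left(694,30 \right)}\right) \left(234960 + 59425\right) = \left(\left(-108 + 188\right)^{2} + \left(13 + 30^{2}\right)\right) \left(234960 + 59425\right) = \left(80^{2} + \left(13 + 900\right)\right) 294385 = \left(6400 + 913\right) 294385 = 7313 \cdot 294385 = 2152837505$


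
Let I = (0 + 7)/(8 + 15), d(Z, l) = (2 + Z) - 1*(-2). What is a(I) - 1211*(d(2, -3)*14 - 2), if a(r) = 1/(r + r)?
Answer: -1390205/14 ≈ -99300.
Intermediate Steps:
d(Z, l) = 4 + Z (d(Z, l) = (2 + Z) + 2 = 4 + Z)
I = 7/23 ≈ 0.30435
a(r) = 1/(2*r)
a(I) - 1211*(d(2, -3)*14 - 2) = 1/(2*(7/23)) - 1211*((4 + 2)*14 - 2) = (½)*(23/7) - 1211*(6*14 - 2) = 23/14 - 1211*(84 - 2) = 23/14 - 1211*82 = 23/14 - 99302 = -1390205/14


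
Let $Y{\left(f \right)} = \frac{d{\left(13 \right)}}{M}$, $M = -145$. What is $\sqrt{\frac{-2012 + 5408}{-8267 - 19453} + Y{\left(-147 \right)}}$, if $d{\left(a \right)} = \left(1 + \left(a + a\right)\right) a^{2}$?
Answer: $\frac{i \sqrt{141771807870}}{66990} \approx 5.6206 i$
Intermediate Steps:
$d{\left(a \right)} = a^{2} \left(1 + 2 a\right)$ ($d{\left(a \right)} = \left(1 + 2 a\right) a^{2} = a^{2} \left(1 + 2 a\right)$)
$Y{\left(f \right)} = - \frac{4563}{145}$ ($Y{\left(f \right)} = \frac{13^{2} \left(1 + 2 \cdot 13\right)}{-145} = 169 \left(1 + 26\right) \left(- \frac{1}{145}\right) = 169 \cdot 27 \left(- \frac{1}{145}\right) = 4563 \left(- \frac{1}{145}\right) = - \frac{4563}{145}$)
$\sqrt{\frac{-2012 + 5408}{-8267 - 19453} + Y{\left(-147 \right)}} = \sqrt{\frac{-2012 + 5408}{-8267 - 19453} - \frac{4563}{145}} = \sqrt{\frac{3396}{-27720} - \frac{4563}{145}} = \sqrt{3396 \left(- \frac{1}{27720}\right) - \frac{4563}{145}} = \sqrt{- \frac{283}{2310} - \frac{4563}{145}} = \sqrt{- \frac{2116313}{66990}} = \frac{i \sqrt{141771807870}}{66990}$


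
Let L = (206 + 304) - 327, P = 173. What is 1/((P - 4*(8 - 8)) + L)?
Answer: 1/356 ≈ 0.0028090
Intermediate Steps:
L = 183 (L = 510 - 327 = 183)
1/((P - 4*(8 - 8)) + L) = 1/((173 - 4*(8 - 8)) + 183) = 1/((173 - 4*0) + 183) = 1/((173 - 1*0) + 183) = 1/((173 + 0) + 183) = 1/(173 + 183) = 1/356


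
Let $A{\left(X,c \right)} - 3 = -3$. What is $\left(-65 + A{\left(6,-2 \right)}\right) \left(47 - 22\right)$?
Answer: $-1625$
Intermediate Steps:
$A{\left(X,c \right)} = 0$ ($A{\left(X,c \right)} = 3 - 3 = 0$)
$\left(-65 + A{\left(6,-2 \right)}\right) \left(47 - 22\right) = \left(-65 + 0\right) \left(47 - 22\right) = \left(-65\right) 25 = -1625$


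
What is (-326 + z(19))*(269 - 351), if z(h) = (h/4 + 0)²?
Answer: 199055/8 ≈ 24882.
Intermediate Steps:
z(h) = h²/16 (z(h) = (h*(¼) + 0)² = (h/4 + 0)² = (h/4)² = h²/16)
(-326 + z(19))*(269 - 351) = (-326 + (1/16)*19²)*(269 - 351) = (-326 + (1/16)*361)*(-82) = (-326 + 361/16)*(-82) = -4855/16*(-82) = 199055/8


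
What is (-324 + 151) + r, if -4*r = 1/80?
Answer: -55361/320 ≈ -173.00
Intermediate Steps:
r = -1/320 (r = -1/4/80 = -1/4*1/80 = -1/320 ≈ -0.0031250)
(-324 + 151) + r = (-324 + 151) - 1/320 = -173 - 1/320 = -55361/320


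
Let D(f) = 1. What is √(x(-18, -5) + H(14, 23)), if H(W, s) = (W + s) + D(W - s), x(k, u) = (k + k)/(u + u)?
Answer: 4*√65/5 ≈ 6.4498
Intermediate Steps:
x(k, u) = k/u (x(k, u) = (2*k)/((2*u)) = (2*k)*(1/(2*u)) = k/u)
H(W, s) = 1 + W + s (H(W, s) = (W + s) + 1 = 1 + W + s)
√(x(-18, -5) + H(14, 23)) = √(-18/(-5) + (1 + 14 + 23)) = √(-18*(-⅕) + 38) = √(18/5 + 38) = √(208/5) = 4*√65/5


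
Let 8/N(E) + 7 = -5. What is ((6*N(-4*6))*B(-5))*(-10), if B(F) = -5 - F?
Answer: 0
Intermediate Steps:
N(E) = -2/3 (N(E) = 8/(-7 - 5) = 8/(-12) = 8*(-1/12) = -2/3)
((6*N(-4*6))*B(-5))*(-10) = ((6*(-2/3))*(-5 - 1*(-5)))*(-10) = -4*(-5 + 5)*(-10) = -4*0*(-10) = 0*(-10) = 0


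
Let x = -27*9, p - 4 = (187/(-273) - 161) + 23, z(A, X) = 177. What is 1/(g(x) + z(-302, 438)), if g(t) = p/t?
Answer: 66339/11778772 ≈ 0.0056321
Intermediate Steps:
p = -36769/273 (p = 4 + ((187/(-273) - 161) + 23) = 4 + ((187*(-1/273) - 161) + 23) = 4 + ((-187/273 - 161) + 23) = 4 + (-44140/273 + 23) = 4 - 37861/273 = -36769/273 ≈ -134.69)
x = -243
g(t) = -36769/(273*t)
1/(g(x) + z(-302, 438)) = 1/(-36769/273/(-243) + 177) = 1/(-36769/273*(-1/243) + 177) = 1/(36769/66339 + 177) = 1/(11778772/66339) = 66339/11778772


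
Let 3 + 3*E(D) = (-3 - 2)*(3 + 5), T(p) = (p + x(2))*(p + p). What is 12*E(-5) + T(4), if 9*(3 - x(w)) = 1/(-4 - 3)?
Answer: -7300/63 ≈ -115.87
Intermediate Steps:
x(w) = 190/63 (x(w) = 3 - 1/(9*(-4 - 3)) = 3 - ⅑/(-7) = 3 - ⅑*(-⅐) = 3 + 1/63 = 190/63)
T(p) = 2*p*(190/63 + p) (T(p) = (p + 190/63)*(p + p) = (190/63 + p)*(2*p) = 2*p*(190/63 + p))
E(D) = -43/3 (E(D) = -1 + ((-3 - 2)*(3 + 5))/3 = -1 + (-5*8)/3 = -1 + (⅓)*(-40) = -1 - 40/3 = -43/3)
12*E(-5) + T(4) = 12*(-43/3) + (2/63)*4*(190 + 63*4) = -172 + (2/63)*4*(190 + 252) = -172 + (2/63)*4*442 = -172 + 3536/63 = -7300/63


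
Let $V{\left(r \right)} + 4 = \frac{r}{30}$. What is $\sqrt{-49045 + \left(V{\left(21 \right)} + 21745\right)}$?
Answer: $\frac{3 i \sqrt{303370}}{10} \approx 165.24 i$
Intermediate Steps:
$V{\left(r \right)} = -4 + \frac{r}{30}$
$\sqrt{-49045 + \left(V{\left(21 \right)} + 21745\right)} = \sqrt{-49045 + \left(\left(-4 + \frac{1}{30} \cdot 21\right) + 21745\right)} = \sqrt{-49045 + \left(\left(-4 + \frac{7}{10}\right) + 21745\right)} = \sqrt{-49045 + \left(- \frac{33}{10} + 21745\right)} = \sqrt{-49045 + \frac{217417}{10}} = \sqrt{- \frac{273033}{10}} = \frac{3 i \sqrt{303370}}{10}$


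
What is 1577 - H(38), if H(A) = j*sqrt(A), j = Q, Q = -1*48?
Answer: 1577 + 48*sqrt(38) ≈ 1872.9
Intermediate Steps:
Q = -48
j = -48
H(A) = -48*sqrt(A)
1577 - H(38) = 1577 - (-48)*sqrt(38) = 1577 + 48*sqrt(38)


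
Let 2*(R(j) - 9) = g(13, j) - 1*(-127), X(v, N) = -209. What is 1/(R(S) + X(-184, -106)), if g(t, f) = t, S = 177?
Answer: -1/130 ≈ -0.0076923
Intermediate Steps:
R(j) = 79 (R(j) = 9 + (13 - 1*(-127))/2 = 9 + (13 + 127)/2 = 9 + (1/2)*140 = 9 + 70 = 79)
1/(R(S) + X(-184, -106)) = 1/(79 - 209) = 1/(-130) = -1/130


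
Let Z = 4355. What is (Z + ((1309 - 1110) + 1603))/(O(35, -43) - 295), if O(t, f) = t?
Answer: -6157/260 ≈ -23.681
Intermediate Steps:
(Z + ((1309 - 1110) + 1603))/(O(35, -43) - 295) = (4355 + ((1309 - 1110) + 1603))/(35 - 295) = (4355 + (199 + 1603))/(-260) = (4355 + 1802)*(-1/260) = 6157*(-1/260) = -6157/260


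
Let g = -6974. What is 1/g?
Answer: -1/6974 ≈ -0.00014339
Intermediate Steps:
1/g = 1/(-6974) = -1/6974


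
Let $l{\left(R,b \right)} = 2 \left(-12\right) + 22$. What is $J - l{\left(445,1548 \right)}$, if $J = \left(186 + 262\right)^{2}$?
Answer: $200706$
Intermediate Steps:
$l{\left(R,b \right)} = -2$ ($l{\left(R,b \right)} = -24 + 22 = -2$)
$J = 200704$ ($J = 448^{2} = 200704$)
$J - l{\left(445,1548 \right)} = 200704 - -2 = 200704 + 2 = 200706$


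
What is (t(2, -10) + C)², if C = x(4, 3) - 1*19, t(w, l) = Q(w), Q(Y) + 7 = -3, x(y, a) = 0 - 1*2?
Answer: 961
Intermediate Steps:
x(y, a) = -2 (x(y, a) = 0 - 2 = -2)
Q(Y) = -10 (Q(Y) = -7 - 3 = -10)
t(w, l) = -10
C = -21 (C = -2 - 1*19 = -2 - 19 = -21)
(t(2, -10) + C)² = (-10 - 21)² = (-31)² = 961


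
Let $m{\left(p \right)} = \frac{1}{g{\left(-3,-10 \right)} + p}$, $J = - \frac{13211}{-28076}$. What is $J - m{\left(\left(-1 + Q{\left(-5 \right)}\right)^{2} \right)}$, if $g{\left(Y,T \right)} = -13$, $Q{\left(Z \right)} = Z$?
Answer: $\frac{275777}{645748} \approx 0.42707$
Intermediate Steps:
$J = \frac{13211}{28076}$ ($J = \left(-13211\right) \left(- \frac{1}{28076}\right) = \frac{13211}{28076} \approx 0.47054$)
$m{\left(p \right)} = \frac{1}{-13 + p}$
$J - m{\left(\left(-1 + Q{\left(-5 \right)}\right)^{2} \right)} = \frac{13211}{28076} - \frac{1}{-13 + \left(-1 - 5\right)^{2}} = \frac{13211}{28076} - \frac{1}{-13 + \left(-6\right)^{2}} = \frac{13211}{28076} - \frac{1}{-13 + 36} = \frac{13211}{28076} - \frac{1}{23} = \frac{275777}{645748}$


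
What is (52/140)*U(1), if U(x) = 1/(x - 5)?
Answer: -13/140 ≈ -0.092857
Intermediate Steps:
U(x) = 1/(-5 + x)
(52/140)*U(1) = (52/140)/(-5 + 1) = (52*(1/140))/(-4) = (13/35)*(-1/4) = -13/140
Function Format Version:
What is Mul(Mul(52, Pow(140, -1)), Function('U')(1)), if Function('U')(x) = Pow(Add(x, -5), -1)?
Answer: Rational(-13, 140) ≈ -0.092857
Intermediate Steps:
Function('U')(x) = Pow(Add(-5, x), -1)
Mul(Mul(52, Pow(140, -1)), Function('U')(1)) = Mul(Mul(52, Pow(140, -1)), Pow(Add(-5, 1), -1)) = Mul(Mul(52, Rational(1, 140)), Pow(-4, -1)) = Mul(Rational(13, 35), Rational(-1, 4)) = Rational(-13, 140)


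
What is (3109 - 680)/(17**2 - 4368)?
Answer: -2429/4079 ≈ -0.59549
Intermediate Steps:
(3109 - 680)/(17**2 - 4368) = 2429/(289 - 4368) = 2429/(-4079) = 2429*(-1/4079) = -2429/4079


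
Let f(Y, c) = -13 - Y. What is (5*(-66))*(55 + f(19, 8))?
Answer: -7590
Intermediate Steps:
(5*(-66))*(55 + f(19, 8)) = (5*(-66))*(55 + (-13 - 1*19)) = -330*(55 + (-13 - 19)) = -330*(55 - 32) = -330*23 = -7590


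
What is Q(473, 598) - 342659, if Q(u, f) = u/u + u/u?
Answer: -342657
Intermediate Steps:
Q(u, f) = 2 (Q(u, f) = 1 + 1 = 2)
Q(473, 598) - 342659 = 2 - 342659 = -342657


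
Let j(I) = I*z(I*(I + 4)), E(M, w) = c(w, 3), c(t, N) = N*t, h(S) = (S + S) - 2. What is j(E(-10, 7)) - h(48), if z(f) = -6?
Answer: -220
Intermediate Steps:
h(S) = -2 + 2*S (h(S) = 2*S - 2 = -2 + 2*S)
E(M, w) = 3*w
j(I) = -6*I (j(I) = I*(-6) = -6*I)
j(E(-10, 7)) - h(48) = -18*7 - (-2 + 2*48) = -6*21 - (-2 + 96) = -126 - 1*94 = -126 - 94 = -220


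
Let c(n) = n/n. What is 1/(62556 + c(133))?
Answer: 1/62557 ≈ 1.5985e-5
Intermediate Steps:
c(n) = 1
1/(62556 + c(133)) = 1/(62556 + 1) = 1/62557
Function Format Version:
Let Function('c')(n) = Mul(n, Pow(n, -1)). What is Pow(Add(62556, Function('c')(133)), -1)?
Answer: Rational(1, 62557) ≈ 1.5985e-5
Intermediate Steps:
Function('c')(n) = 1
Pow(Add(62556, Function('c')(133)), -1) = Pow(Add(62556, 1), -1) = Pow(62557, -1) = Rational(1, 62557)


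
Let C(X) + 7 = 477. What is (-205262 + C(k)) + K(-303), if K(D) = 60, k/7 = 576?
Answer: -204732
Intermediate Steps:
k = 4032 (k = 7*576 = 4032)
C(X) = 470 (C(X) = -7 + 477 = 470)
(-205262 + C(k)) + K(-303) = (-205262 + 470) + 60 = -204792 + 60 = -204732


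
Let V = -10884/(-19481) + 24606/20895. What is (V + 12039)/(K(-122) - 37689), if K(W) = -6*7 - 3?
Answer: -77797585317/243806857910 ≈ -0.31910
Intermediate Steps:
V = 33655746/19383595 (V = -10884*(-1/19481) + 24606*(1/20895) = 10884/19481 + 8202/6965 = 33655746/19383595 ≈ 1.7363)
K(W) = -45 (K(W) = -42 - 3 = -45)
(V + 12039)/(K(-122) - 37689) = (33655746/19383595 + 12039)/(-45 - 37689) = (233392755951/19383595)/(-37734) = (233392755951/19383595)*(-1/37734) = -77797585317/243806857910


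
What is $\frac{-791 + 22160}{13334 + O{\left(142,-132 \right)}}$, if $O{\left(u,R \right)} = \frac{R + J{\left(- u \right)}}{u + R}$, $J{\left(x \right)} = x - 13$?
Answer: $\frac{71230}{44351} \approx 1.6061$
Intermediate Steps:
$J{\left(x \right)} = -13 + x$
$O{\left(u,R \right)} = \frac{-13 + R - u}{R + u}$ ($O{\left(u,R \right)} = \frac{R - \left(13 + u\right)}{u + R} = \frac{-13 + R - u}{R + u}$)
$\frac{-791 + 22160}{13334 + O{\left(142,-132 \right)}} = \frac{-791 + 22160}{13334 + \frac{-13 - 132 - 142}{-132 + 142}} = \frac{21369}{13334 + \frac{-13 - 132 - 142}{10}} = \frac{21369}{13334 + \frac{1}{10} \left(-287\right)} = \frac{21369}{13334 - \frac{287}{10}} = \frac{21369}{\frac{133053}{10}} = 21369 \cdot \frac{10}{133053} = \frac{71230}{44351}$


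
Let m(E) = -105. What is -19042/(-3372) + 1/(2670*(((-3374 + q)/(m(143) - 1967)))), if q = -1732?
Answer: 292350173/51768630 ≈ 5.6472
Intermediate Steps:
-19042/(-3372) + 1/(2670*(((-3374 + q)/(m(143) - 1967)))) = -19042/(-3372) + 1/(2670*(((-3374 - 1732)/(-105 - 1967)))) = -19042*(-1/3372) + 1/(2670*((-5106/(-2072)))) = 9521/1686 + 1/(2670*((-5106*(-1/2072)))) = 9521/1686 + 1/(2670*(69/28)) = 9521/1686 + (1/2670)*(28/69) = 9521/1686 + 14/92115 = 292350173/51768630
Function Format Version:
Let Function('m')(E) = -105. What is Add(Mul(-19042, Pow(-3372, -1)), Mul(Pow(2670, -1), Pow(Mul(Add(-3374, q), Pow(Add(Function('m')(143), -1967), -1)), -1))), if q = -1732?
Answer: Rational(292350173, 51768630) ≈ 5.6472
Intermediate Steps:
Add(Mul(-19042, Pow(-3372, -1)), Mul(Pow(2670, -1), Pow(Mul(Add(-3374, q), Pow(Add(Function('m')(143), -1967), -1)), -1))) = Add(Mul(-19042, Pow(-3372, -1)), Mul(Pow(2670, -1), Pow(Mul(Add(-3374, -1732), Pow(Add(-105, -1967), -1)), -1))) = Add(Mul(-19042, Rational(-1, 3372)), Mul(Rational(1, 2670), Pow(Mul(-5106, Pow(-2072, -1)), -1))) = Add(Rational(9521, 1686), Mul(Rational(1, 2670), Pow(Mul(-5106, Rational(-1, 2072)), -1))) = Add(Rational(9521, 1686), Mul(Rational(1, 2670), Pow(Rational(69, 28), -1))) = Add(Rational(9521, 1686), Mul(Rational(1, 2670), Rational(28, 69))) = Add(Rational(9521, 1686), Rational(14, 92115)) = Rational(292350173, 51768630)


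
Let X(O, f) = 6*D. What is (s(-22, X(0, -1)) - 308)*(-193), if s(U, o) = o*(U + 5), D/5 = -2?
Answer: -137416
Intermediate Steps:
D = -10 (D = 5*(-2) = -10)
X(O, f) = -60 (X(O, f) = 6*(-10) = -60)
s(U, o) = o*(5 + U)
(s(-22, X(0, -1)) - 308)*(-193) = (-60*(5 - 22) - 308)*(-193) = (-60*(-17) - 308)*(-193) = (1020 - 308)*(-193) = 712*(-193) = -137416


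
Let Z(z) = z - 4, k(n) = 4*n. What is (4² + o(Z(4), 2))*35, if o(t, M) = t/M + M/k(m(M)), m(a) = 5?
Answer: 1127/2 ≈ 563.50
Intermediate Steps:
Z(z) = -4 + z
o(t, M) = M/20 + t/M (o(t, M) = t/M + M/((4*5)) = t/M + M/20 = M/20 + t/M)
(4² + o(Z(4), 2))*35 = (4² + ((1/20)*2 + (-4 + 4)/2))*35 = (16 + (⅒ + 0*(½)))*35 = (16 + (⅒ + 0))*35 = (16 + ⅒)*35 = (161/10)*35 = 1127/2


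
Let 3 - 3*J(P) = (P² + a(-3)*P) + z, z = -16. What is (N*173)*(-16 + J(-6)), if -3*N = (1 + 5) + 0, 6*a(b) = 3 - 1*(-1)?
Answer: 21106/3 ≈ 7035.3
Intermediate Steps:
a(b) = ⅔ (a(b) = (3 - 1*(-1))/6 = (3 + 1)/6 = (⅙)*4 = ⅔)
N = -2 (N = -((1 + 5) + 0)/3 = -(6 + 0)/3 = -⅓*6 = -2)
J(P) = 19/3 - 2*P/9 - P²/3 (J(P) = 1 - ((P² + 2*P/3) - 16)/3 = 1 - (-16 + P² + 2*P/3)/3 = 1 + (16/3 - 2*P/9 - P²/3) = 19/3 - 2*P/9 - P²/3)
(N*173)*(-16 + J(-6)) = (-2*173)*(-16 + (19/3 - 2/9*(-6) - ⅓*(-6)²)) = -346*(-16 + (19/3 + 4/3 - ⅓*36)) = -346*(-16 + (19/3 + 4/3 - 12)) = -346*(-16 - 13/3) = -346*(-61/3) = 21106/3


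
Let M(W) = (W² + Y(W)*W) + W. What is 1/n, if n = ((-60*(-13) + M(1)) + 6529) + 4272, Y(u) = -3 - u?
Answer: 1/11579 ≈ 8.6363e-5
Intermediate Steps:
M(W) = W + W² + W*(-3 - W) (M(W) = (W² + (-3 - W)*W) + W = (W² + W*(-3 - W)) + W = W + W² + W*(-3 - W))
n = 11579 (n = ((-60*(-13) - 2*1) + 6529) + 4272 = ((780 - 2) + 6529) + 4272 = (778 + 6529) + 4272 = 7307 + 4272 = 11579)
1/n = 1/11579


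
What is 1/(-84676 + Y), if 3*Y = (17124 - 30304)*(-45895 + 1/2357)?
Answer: 7071/1425141350524 ≈ 4.9616e-9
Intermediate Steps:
Y = 1425740094520/7071 (Y = ((17124 - 30304)*(-45895 + 1/2357))/3 = (-13180*(-45895 + 1/2357))/3 = (-13180*(-108174514/2357))/3 = (1/3)*(1425740094520/2357) = 1425740094520/7071 ≈ 2.0163e+8)
1/(-84676 + Y) = 1/(-84676 + 1425740094520/7071) = 1/(1425141350524/7071) = 7071/1425141350524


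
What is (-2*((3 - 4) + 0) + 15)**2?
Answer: 289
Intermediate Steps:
(-2*((3 - 4) + 0) + 15)**2 = (-2*(-1 + 0) + 15)**2 = (-2*(-1) + 15)**2 = (2 + 15)**2 = 17**2 = 289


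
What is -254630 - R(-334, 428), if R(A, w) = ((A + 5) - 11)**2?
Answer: -370230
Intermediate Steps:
R(A, w) = (-6 + A)**2 (R(A, w) = ((5 + A) - 11)**2 = (-6 + A)**2)
-254630 - R(-334, 428) = -254630 - (-6 - 334)**2 = -254630 - 1*(-340)**2 = -254630 - 1*115600 = -254630 - 115600 = -370230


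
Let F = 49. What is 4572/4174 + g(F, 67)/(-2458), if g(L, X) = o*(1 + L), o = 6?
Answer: 2496444/2564923 ≈ 0.97330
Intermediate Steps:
g(L, X) = 6 + 6*L (g(L, X) = 6*(1 + L) = 6 + 6*L)
4572/4174 + g(F, 67)/(-2458) = 4572/4174 + (6 + 6*49)/(-2458) = 4572*(1/4174) + (6 + 294)*(-1/2458) = 2286/2087 + 300*(-1/2458) = 2286/2087 - 150/1229 = 2496444/2564923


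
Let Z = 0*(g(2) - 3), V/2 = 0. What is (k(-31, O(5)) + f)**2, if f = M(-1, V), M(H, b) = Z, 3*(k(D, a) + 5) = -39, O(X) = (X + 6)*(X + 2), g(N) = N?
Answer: 324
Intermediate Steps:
O(X) = (2 + X)*(6 + X) (O(X) = (6 + X)*(2 + X) = (2 + X)*(6 + X))
V = 0 (V = 2*0 = 0)
Z = 0 (Z = 0*(2 - 3) = 0*(-1) = 0)
k(D, a) = -18 (k(D, a) = -5 + (1/3)*(-39) = -5 - 13 = -18)
M(H, b) = 0
f = 0
(k(-31, O(5)) + f)**2 = (-18 + 0)**2 = (-18)**2 = 324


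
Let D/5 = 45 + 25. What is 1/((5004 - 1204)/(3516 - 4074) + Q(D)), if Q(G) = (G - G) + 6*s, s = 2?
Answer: 279/1448 ≈ 0.19268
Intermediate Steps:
D = 350 (D = 5*(45 + 25) = 5*70 = 350)
Q(G) = 12 (Q(G) = (G - G) + 6*2 = 0 + 12 = 12)
1/((5004 - 1204)/(3516 - 4074) + Q(D)) = 1/((5004 - 1204)/(3516 - 4074) + 12) = 1/(3800/(-558) + 12) = 1/(3800*(-1/558) + 12) = 1/(-1900/279 + 12) = 1/(1448/279) = 279/1448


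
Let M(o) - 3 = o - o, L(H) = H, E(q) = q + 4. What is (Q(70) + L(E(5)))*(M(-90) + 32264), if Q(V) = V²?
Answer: 158398703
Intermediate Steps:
E(q) = 4 + q
M(o) = 3 (M(o) = 3 + (o - o) = 3 + 0 = 3)
(Q(70) + L(E(5)))*(M(-90) + 32264) = (70² + (4 + 5))*(3 + 32264) = (4900 + 9)*32267 = 4909*32267 = 158398703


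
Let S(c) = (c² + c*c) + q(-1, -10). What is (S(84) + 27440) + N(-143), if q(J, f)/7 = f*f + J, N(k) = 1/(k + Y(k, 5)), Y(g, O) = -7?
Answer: 6336749/150 ≈ 42245.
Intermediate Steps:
N(k) = 1/(-7 + k) (N(k) = 1/(k - 7) = 1/(-7 + k))
q(J, f) = 7*J + 7*f² (q(J, f) = 7*(f*f + J) = 7*(f² + J) = 7*(J + f²) = 7*J + 7*f²)
S(c) = 693 + 2*c² (S(c) = (c² + c*c) + (7*(-1) + 7*(-10)²) = (c² + c²) + (-7 + 7*100) = 2*c² + (-7 + 700) = 2*c² + 693 = 693 + 2*c²)
(S(84) + 27440) + N(-143) = ((693 + 2*84²) + 27440) + 1/(-7 - 143) = ((693 + 2*7056) + 27440) + 1/(-150) = ((693 + 14112) + 27440) - 1/150 = (14805 + 27440) - 1/150 = 42245 - 1/150 = 6336749/150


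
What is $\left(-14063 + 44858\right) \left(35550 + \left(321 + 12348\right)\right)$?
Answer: $1484904105$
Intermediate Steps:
$\left(-14063 + 44858\right) \left(35550 + \left(321 + 12348\right)\right) = 30795 \left(35550 + 12669\right) = 30795 \cdot 48219 = 1484904105$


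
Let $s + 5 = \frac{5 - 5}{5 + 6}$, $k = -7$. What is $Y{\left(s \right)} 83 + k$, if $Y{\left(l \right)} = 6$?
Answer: $491$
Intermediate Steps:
$s = -5$ ($s = -5 + \frac{5 - 5}{5 + 6} = -5 + \frac{0}{11} = -5 + 0 \cdot \frac{1}{11} = -5 + 0 = -5$)
$Y{\left(s \right)} 83 + k = 6 \cdot 83 - 7 = 498 - 7 = 491$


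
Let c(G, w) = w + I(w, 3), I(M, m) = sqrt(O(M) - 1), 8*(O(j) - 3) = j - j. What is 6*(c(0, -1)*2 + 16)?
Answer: 84 + 12*sqrt(2) ≈ 100.97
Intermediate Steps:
O(j) = 3 (O(j) = 3 + (j - j)/8 = 3 + (1/8)*0 = 3 + 0 = 3)
I(M, m) = sqrt(2) (I(M, m) = sqrt(3 - 1) = sqrt(2))
c(G, w) = w + sqrt(2)
6*(c(0, -1)*2 + 16) = 6*((-1 + sqrt(2))*2 + 16) = 6*((-2 + 2*sqrt(2)) + 16) = 6*(14 + 2*sqrt(2)) = 84 + 12*sqrt(2)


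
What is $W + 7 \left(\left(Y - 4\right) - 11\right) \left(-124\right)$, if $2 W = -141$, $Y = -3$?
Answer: $\frac{31107}{2} \approx 15554.0$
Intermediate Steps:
$W = - \frac{141}{2}$ ($W = \frac{1}{2} \left(-141\right) = - \frac{141}{2} \approx -70.5$)
$W + 7 \left(\left(Y - 4\right) - 11\right) \left(-124\right) = - \frac{141}{2} + 7 \left(\left(-3 - 4\right) - 11\right) \left(-124\right) = - \frac{141}{2} + 7 \left(-7 - 11\right) \left(-124\right) = - \frac{141}{2} + 7 \left(-18\right) \left(-124\right) = - \frac{141}{2} - -15624 = - \frac{141}{2} + 15624 = \frac{31107}{2}$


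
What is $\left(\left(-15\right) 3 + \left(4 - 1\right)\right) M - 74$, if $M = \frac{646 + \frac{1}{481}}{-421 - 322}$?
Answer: $- \frac{13395808}{357383} \approx -37.483$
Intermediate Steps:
$M = - \frac{310727}{357383}$ ($M = \frac{646 + \frac{1}{481}}{-743} = \frac{310727}{481} \left(- \frac{1}{743}\right) = - \frac{310727}{357383} \approx -0.86945$)
$\left(\left(-15\right) 3 + \left(4 - 1\right)\right) M - 74 = \left(\left(-15\right) 3 + \left(4 - 1\right)\right) \left(- \frac{310727}{357383}\right) - 74 = \left(-45 + \left(4 - 1\right)\right) \left(- \frac{310727}{357383}\right) - 74 = \left(-45 + 3\right) \left(- \frac{310727}{357383}\right) - 74 = \left(-42\right) \left(- \frac{310727}{357383}\right) - 74 = \frac{13050534}{357383} - 74 = - \frac{13395808}{357383}$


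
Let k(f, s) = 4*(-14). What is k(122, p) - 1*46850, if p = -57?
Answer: -46906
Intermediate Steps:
k(f, s) = -56
k(122, p) - 1*46850 = -56 - 1*46850 = -56 - 46850 = -46906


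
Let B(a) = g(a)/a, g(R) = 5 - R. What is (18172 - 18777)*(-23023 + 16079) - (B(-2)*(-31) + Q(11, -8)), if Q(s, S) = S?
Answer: 8402039/2 ≈ 4.2010e+6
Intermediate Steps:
B(a) = (5 - a)/a
(18172 - 18777)*(-23023 + 16079) - (B(-2)*(-31) + Q(11, -8)) = (18172 - 18777)*(-23023 + 16079) - (((5 - 1*(-2))/(-2))*(-31) - 8) = -605*(-6944) - (-(5 + 2)/2*(-31) - 8) = 4201120 - (-1/2*7*(-31) - 8) = 4201120 - (-7/2*(-31) - 8) = 4201120 - (217/2 - 8) = 4201120 - 1*201/2 = 4201120 - 201/2 = 8402039/2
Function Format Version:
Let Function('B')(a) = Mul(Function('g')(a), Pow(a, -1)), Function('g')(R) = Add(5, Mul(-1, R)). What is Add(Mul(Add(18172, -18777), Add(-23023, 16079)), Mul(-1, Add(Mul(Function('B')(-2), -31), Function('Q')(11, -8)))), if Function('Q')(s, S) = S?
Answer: Rational(8402039, 2) ≈ 4.2010e+6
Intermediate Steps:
Function('B')(a) = Mul(Pow(a, -1), Add(5, Mul(-1, a))) (Function('B')(a) = Mul(Add(5, Mul(-1, a)), Pow(a, -1)) = Mul(Pow(a, -1), Add(5, Mul(-1, a))))
Add(Mul(Add(18172, -18777), Add(-23023, 16079)), Mul(-1, Add(Mul(Function('B')(-2), -31), Function('Q')(11, -8)))) = Add(Mul(Add(18172, -18777), Add(-23023, 16079)), Mul(-1, Add(Mul(Mul(Pow(-2, -1), Add(5, Mul(-1, -2))), -31), -8))) = Add(Mul(-605, -6944), Mul(-1, Add(Mul(Mul(Rational(-1, 2), Add(5, 2)), -31), -8))) = Add(4201120, Mul(-1, Add(Mul(Mul(Rational(-1, 2), 7), -31), -8))) = Add(4201120, Mul(-1, Add(Mul(Rational(-7, 2), -31), -8))) = Add(4201120, Mul(-1, Add(Rational(217, 2), -8))) = Add(4201120, Mul(-1, Rational(201, 2))) = Add(4201120, Rational(-201, 2)) = Rational(8402039, 2)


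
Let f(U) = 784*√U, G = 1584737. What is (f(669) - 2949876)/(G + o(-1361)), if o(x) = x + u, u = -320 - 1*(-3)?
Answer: -2949876/1583059 + 784*√669/1583059 ≈ -1.8506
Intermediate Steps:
u = -317 (u = -320 + 3 = -317)
o(x) = -317 + x (o(x) = x - 317 = -317 + x)
(f(669) - 2949876)/(G + o(-1361)) = (784*√669 - 2949876)/(1584737 + (-317 - 1361)) = (-2949876 + 784*√669)/(1584737 - 1678) = (-2949876 + 784*√669)/1583059 = (-2949876 + 784*√669)*(1/1583059) = -2949876/1583059 + 784*√669/1583059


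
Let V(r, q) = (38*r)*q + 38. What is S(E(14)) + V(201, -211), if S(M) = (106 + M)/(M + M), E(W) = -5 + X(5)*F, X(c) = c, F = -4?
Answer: -80579081/50 ≈ -1.6116e+6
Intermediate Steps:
V(r, q) = 38 + 38*q*r (V(r, q) = 38*q*r + 38 = 38 + 38*q*r)
E(W) = -25 (E(W) = -5 + 5*(-4) = -5 - 20 = -25)
S(M) = (106 + M)/(2*M) (S(M) = (106 + M)/((2*M)) = (106 + M)*(1/(2*M)) = (106 + M)/(2*M))
S(E(14)) + V(201, -211) = (1/2)*(106 - 25)/(-25) + (38 + 38*(-211)*201) = (1/2)*(-1/25)*81 + (38 - 1611618) = -81/50 - 1611580 = -80579081/50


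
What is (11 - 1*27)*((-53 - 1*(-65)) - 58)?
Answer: 736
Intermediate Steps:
(11 - 1*27)*((-53 - 1*(-65)) - 58) = (11 - 27)*((-53 + 65) - 58) = -16*(12 - 58) = -16*(-46) = 736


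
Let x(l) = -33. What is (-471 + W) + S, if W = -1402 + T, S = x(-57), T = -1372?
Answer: -3278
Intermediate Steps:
S = -33
W = -2774 (W = -1402 - 1372 = -2774)
(-471 + W) + S = (-471 - 2774) - 33 = -3245 - 33 = -3278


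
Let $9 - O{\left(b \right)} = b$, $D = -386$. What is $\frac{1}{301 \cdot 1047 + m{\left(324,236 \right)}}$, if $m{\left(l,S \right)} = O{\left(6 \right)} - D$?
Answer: $\frac{1}{315536} \approx 3.1692 \cdot 10^{-6}$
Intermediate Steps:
$O{\left(b \right)} = 9 - b$
$m{\left(l,S \right)} = 389$ ($m{\left(l,S \right)} = \left(9 - 6\right) - -386 = \left(9 - 6\right) + 386 = 3 + 386 = 389$)
$\frac{1}{301 \cdot 1047 + m{\left(324,236 \right)}} = \frac{1}{301 \cdot 1047 + 389} = \frac{1}{315147 + 389} = \frac{1}{315536}$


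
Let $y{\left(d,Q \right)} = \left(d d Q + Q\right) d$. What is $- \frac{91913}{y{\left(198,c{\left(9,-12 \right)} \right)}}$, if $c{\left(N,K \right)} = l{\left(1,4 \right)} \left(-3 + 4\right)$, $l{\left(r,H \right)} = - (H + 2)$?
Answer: $\frac{91913}{46575540} \approx 0.0019734$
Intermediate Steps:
$l{\left(r,H \right)} = -2 - H$ ($l{\left(r,H \right)} = - (2 + H) = -2 - H$)
$c{\left(N,K \right)} = -6$ ($c{\left(N,K \right)} = \left(-2 - 4\right) \left(-3 + 4\right) = \left(-2 - 4\right) 1 = \left(-6\right) 1 = -6$)
$y{\left(d,Q \right)} = d \left(Q + Q d^{2}\right)$ ($y{\left(d,Q \right)} = \left(d^{2} Q + Q\right) d = \left(Q d^{2} + Q\right) d = \left(Q + Q d^{2}\right) d = d \left(Q + Q d^{2}\right)$)
$- \frac{91913}{y{\left(198,c{\left(9,-12 \right)} \right)}} = - \frac{91913}{\left(-6\right) 198 \left(1 + 198^{2}\right)} = - \frac{91913}{\left(-6\right) 198 \left(1 + 39204\right)} = - \frac{91913}{\left(-6\right) 198 \cdot 39205} = - \frac{91913}{-46575540} = \left(-91913\right) \left(- \frac{1}{46575540}\right) = \frac{91913}{46575540}$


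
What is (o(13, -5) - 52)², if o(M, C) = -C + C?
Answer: 2704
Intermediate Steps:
o(M, C) = 0
(o(13, -5) - 52)² = (0 - 52)² = (-52)² = 2704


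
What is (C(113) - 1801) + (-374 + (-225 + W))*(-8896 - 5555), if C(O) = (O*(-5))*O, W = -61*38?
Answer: 42087921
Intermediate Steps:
W = -2318
C(O) = -5*O² (C(O) = (-5*O)*O = -5*O²)
(C(113) - 1801) + (-374 + (-225 + W))*(-8896 - 5555) = (-5*113² - 1801) + (-374 + (-225 - 2318))*(-8896 - 5555) = (-5*12769 - 1801) + (-374 - 2543)*(-14451) = (-63845 - 1801) - 2917*(-14451) = -65646 + 42153567 = 42087921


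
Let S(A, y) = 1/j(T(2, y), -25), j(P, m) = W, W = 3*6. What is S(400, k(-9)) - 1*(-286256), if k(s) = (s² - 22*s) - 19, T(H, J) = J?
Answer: 5152609/18 ≈ 2.8626e+5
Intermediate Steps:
W = 18
j(P, m) = 18
k(s) = -19 + s² - 22*s
S(A, y) = 1/18
S(400, k(-9)) - 1*(-286256) = 1/18 - 1*(-286256) = 1/18 + 286256 = 5152609/18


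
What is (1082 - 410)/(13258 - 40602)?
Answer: -42/1709 ≈ -0.024576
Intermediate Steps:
(1082 - 410)/(13258 - 40602) = 672/(-27344) = 672*(-1/27344) = -42/1709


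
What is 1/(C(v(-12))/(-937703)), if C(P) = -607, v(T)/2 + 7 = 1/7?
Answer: 937703/607 ≈ 1544.8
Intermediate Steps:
v(T) = -96/7 (v(T) = -14 + 2/7 = -96/7)
1/(C(v(-12))/(-937703)) = 1/(-607/(-937703)) = 1/(-607*(-1/937703)) = 1/(607/937703) = 937703/607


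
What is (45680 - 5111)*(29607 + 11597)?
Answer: 1671605076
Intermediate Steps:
(45680 - 5111)*(29607 + 11597) = 40569*41204 = 1671605076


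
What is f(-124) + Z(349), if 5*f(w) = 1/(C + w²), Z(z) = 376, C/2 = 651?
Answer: 31354641/83390 ≈ 376.00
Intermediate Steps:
C = 1302 (C = 2*651 = 1302)
f(w) = 1/(5*(1302 + w²))
f(-124) + Z(349) = 1/(5*(1302 + (-124)²)) + 376 = 1/(5*(1302 + 15376)) + 376 = (⅕)/16678 + 376 = (⅕)*(1/16678) + 376 = 1/83390 + 376 = 31354641/83390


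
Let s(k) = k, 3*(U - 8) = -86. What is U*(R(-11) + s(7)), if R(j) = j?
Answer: 248/3 ≈ 82.667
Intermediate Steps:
U = -62/3 (U = 8 + (⅓)*(-86) = 8 - 86/3 = -62/3 ≈ -20.667)
U*(R(-11) + s(7)) = -62*(-11 + 7)/3 = -62/3*(-4) = 248/3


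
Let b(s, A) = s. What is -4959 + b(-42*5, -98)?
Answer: -5169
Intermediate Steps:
-4959 + b(-42*5, -98) = -4959 - 42*5 = -4959 - 210 = -5169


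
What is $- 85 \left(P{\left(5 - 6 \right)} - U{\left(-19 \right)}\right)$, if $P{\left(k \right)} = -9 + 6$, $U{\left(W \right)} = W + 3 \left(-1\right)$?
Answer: $-1615$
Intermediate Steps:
$U{\left(W \right)} = -3 + W$ ($U{\left(W \right)} = W - 3 = -3 + W$)
$P{\left(k \right)} = -3$
$- 85 \left(P{\left(5 - 6 \right)} - U{\left(-19 \right)}\right) = - 85 \left(-3 - \left(-3 - 19\right)\right) = - 85 \left(-3 - -22\right) = - 85 \left(-3 + 22\right) = \left(-85\right) 19 = -1615$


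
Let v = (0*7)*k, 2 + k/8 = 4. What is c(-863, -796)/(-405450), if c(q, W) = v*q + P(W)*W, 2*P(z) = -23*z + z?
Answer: 3484888/202725 ≈ 17.190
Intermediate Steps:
P(z) = -11*z (P(z) = (-23*z + z)/2 = (-22*z)/2 = -11*z)
k = 16 (k = -16 + 8*4 = -16 + 32 = 16)
v = 0 (v = (0*7)*16 = 0*16 = 0)
c(q, W) = -11*W**2 (c(q, W) = 0*q + (-11*W)*W = 0 - 11*W**2 = -11*W**2)
c(-863, -796)/(-405450) = -11*(-796)**2/(-405450) = -11*633616*(-1/405450) = -6969776*(-1/405450) = 3484888/202725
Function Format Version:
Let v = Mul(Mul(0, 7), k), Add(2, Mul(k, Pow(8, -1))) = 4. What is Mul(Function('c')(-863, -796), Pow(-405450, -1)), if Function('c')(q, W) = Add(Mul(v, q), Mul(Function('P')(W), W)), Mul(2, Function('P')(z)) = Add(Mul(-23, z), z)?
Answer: Rational(3484888, 202725) ≈ 17.190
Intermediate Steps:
Function('P')(z) = Mul(-11, z) (Function('P')(z) = Mul(Rational(1, 2), Add(Mul(-23, z), z)) = Mul(Rational(1, 2), Mul(-22, z)) = Mul(-11, z))
k = 16 (k = Add(-16, Mul(8, 4)) = Add(-16, 32) = 16)
v = 0 (v = Mul(Mul(0, 7), 16) = Mul(0, 16) = 0)
Function('c')(q, W) = Mul(-11, Pow(W, 2)) (Function('c')(q, W) = Add(Mul(0, q), Mul(Mul(-11, W), W)) = Add(0, Mul(-11, Pow(W, 2))) = Mul(-11, Pow(W, 2)))
Mul(Function('c')(-863, -796), Pow(-405450, -1)) = Mul(Mul(-11, Pow(-796, 2)), Pow(-405450, -1)) = Mul(Mul(-11, 633616), Rational(-1, 405450)) = Mul(-6969776, Rational(-1, 405450)) = Rational(3484888, 202725)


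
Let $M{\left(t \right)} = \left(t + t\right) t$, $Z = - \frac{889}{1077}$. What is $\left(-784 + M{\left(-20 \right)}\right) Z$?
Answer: $- \frac{14224}{1077} \approx -13.207$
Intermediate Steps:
$Z = - \frac{889}{1077}$ ($Z = \left(-889\right) \frac{1}{1077} = - \frac{889}{1077} \approx -0.82544$)
$M{\left(t \right)} = 2 t^{2}$ ($M{\left(t \right)} = 2 t t = 2 t^{2}$)
$\left(-784 + M{\left(-20 \right)}\right) Z = \left(-784 + 2 \left(-20\right)^{2}\right) \left(- \frac{889}{1077}\right) = \left(-784 + 2 \cdot 400\right) \left(- \frac{889}{1077}\right) = \left(-784 + 800\right) \left(- \frac{889}{1077}\right) = 16 \left(- \frac{889}{1077}\right) = - \frac{14224}{1077}$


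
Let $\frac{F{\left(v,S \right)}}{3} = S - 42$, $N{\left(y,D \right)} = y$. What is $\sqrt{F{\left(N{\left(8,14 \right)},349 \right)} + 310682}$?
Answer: $\sqrt{311603} \approx 558.21$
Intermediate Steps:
$F{\left(v,S \right)} = -126 + 3 S$ ($F{\left(v,S \right)} = 3 \left(S - 42\right) = 3 \left(-42 + S\right) = -126 + 3 S$)
$\sqrt{F{\left(N{\left(8,14 \right)},349 \right)} + 310682} = \sqrt{\left(-126 + 3 \cdot 349\right) + 310682} = \sqrt{\left(-126 + 1047\right) + 310682} = \sqrt{921 + 310682} = \sqrt{311603}$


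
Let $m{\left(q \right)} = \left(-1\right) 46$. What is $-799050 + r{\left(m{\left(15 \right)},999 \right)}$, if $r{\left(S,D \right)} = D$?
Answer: $-798051$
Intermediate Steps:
$m{\left(q \right)} = -46$
$-799050 + r{\left(m{\left(15 \right)},999 \right)} = -799050 + 999 = -798051$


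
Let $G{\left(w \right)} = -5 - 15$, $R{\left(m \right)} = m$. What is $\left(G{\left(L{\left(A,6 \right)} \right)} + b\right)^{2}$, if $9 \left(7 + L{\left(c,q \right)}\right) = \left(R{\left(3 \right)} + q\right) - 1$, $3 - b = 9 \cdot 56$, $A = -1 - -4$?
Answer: $271441$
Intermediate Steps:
$A = 3$ ($A = -1 + 4 = 3$)
$b = -501$ ($b = 3 - 9 \cdot 56 = 3 - 504 = -501$)
$L{\left(c,q \right)} = - \frac{61}{9} + \frac{q}{9}$ ($L{\left(c,q \right)} = -7 + \frac{\left(3 + q\right) - 1}{9} = -7 + \frac{2 + q}{9} = -7 + \left(\frac{2}{9} + \frac{q}{9}\right) = - \frac{61}{9} + \frac{q}{9}$)
$G{\left(w \right)} = -20$
$\left(G{\left(L{\left(A,6 \right)} \right)} + b\right)^{2} = \left(-20 - 501\right)^{2} = \left(-521\right)^{2} = 271441$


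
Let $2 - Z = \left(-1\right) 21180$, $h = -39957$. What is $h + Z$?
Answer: $-18775$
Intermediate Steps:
$Z = 21182$ ($Z = 2 - \left(-1\right) 21180 = 2 - -21180 = 2 + 21180 = 21182$)
$h + Z = -39957 + 21182 = -18775$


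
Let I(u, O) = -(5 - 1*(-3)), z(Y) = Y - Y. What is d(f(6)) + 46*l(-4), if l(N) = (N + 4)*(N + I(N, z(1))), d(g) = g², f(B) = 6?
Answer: 36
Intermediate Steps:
z(Y) = 0
I(u, O) = -8 (I(u, O) = -(5 + 3) = -1*8 = -8)
l(N) = (-8 + N)*(4 + N) (l(N) = (N + 4)*(N - 8) = (4 + N)*(-8 + N) = (-8 + N)*(4 + N))
d(f(6)) + 46*l(-4) = 6² + 46*(-32 + (-4)² - 4*(-4)) = 36 + 46*(-32 + 16 + 16) = 36 + 46*0 = 36 + 0 = 36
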